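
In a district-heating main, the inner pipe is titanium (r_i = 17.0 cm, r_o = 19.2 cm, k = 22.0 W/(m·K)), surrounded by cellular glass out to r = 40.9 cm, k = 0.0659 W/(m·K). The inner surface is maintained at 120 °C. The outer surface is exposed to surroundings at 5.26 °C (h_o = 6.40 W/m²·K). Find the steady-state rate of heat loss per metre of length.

Q' = 60.8 W/m

Series thermal resistances, inner to outer:
  R'_titanium = ln(0.192/0.170)/(2πk) = 0.1217/(2π·22.0) = 8.804×10^-4 m·K/W
  R'_cellular glass = ln(0.409/0.192)/(2πk) = 0.7562/(2π·0.0659) = 1.826 m·K/W
  R'_conv,out = 1/(2πr h) = 1/(2π·0.409·6.40) = 0.06080 m·K/W
ΣR = 8.804×10^-4 + 1.826 + 0.06080 = 1.888 m·K/W
Q' = ΔT/ΣR = (120 °C − 5.26 °C)/1.888 = 60.8 W/m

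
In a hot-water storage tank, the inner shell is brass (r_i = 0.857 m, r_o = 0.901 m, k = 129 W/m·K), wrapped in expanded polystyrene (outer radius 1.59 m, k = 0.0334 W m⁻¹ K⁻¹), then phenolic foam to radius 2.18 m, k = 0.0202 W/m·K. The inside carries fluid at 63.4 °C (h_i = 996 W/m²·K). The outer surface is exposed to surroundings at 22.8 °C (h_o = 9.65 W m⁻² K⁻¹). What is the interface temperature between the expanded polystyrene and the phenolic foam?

T = 37.8 °C

Resistance network (inner→outer):
  R_conv,in = 1/(4πr²h) = 1/(4π·0.857²·996) = 1.088×10^-4 K/W
  R_brass = (1/0.857 − 1/0.901)/(4πk) = 0.05698/(4π·129) = 3.515×10^-5 K/W
  R_expanded polystyrene = (1/0.901 − 1/1.59)/(4πk) = 0.4809/(4π·0.0334) = 1.146 K/W
  R_phenolic foam = (1/1.59 − 1/2.18)/(4πk) = 0.1702/(4π·0.0202) = 0.6706 K/W
  R_conv,out = 1/(4πr²h) = 1/(4π·2.18²·9.65) = 0.001735 K/W
ΣR = 1.088×10^-4 + 3.515×10^-5 + 1.146 + 0.6706 + 0.001735 = 1.818 K/W
Q = ΔT/ΣR = (63.4 °C − 22.8 °C)/1.818 = 22.33 W
From the inner boundary to the expanded polystyrene/phenolic foam interface, ΣR_partial = 1.146 K/W.
T_interface = T_in − Q·ΣR_partial = 63.4 °C − (22.33)(1.146) = 37.8 °C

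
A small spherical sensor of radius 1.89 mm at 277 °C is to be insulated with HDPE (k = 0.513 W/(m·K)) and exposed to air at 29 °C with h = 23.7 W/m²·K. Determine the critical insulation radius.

For a sphere, r_cr = 2k_ins/h = 2·0.513/23.7 = 0.0433 m = 4.33 cm

r_cr = 4.33 cm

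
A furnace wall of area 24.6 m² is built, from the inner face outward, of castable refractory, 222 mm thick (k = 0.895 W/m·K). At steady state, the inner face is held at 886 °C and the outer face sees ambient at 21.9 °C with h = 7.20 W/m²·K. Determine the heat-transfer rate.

Q = 54900 W

Series thermal resistances, inner to outer:
  R_castable refractory = L/(kA) = 0.222/(0.895·24.6) = 0.01008 K/W
  R_conv,out = 1/(hA) = 1/(7.20·24.6) = 0.005646 K/W
ΣR = 0.01008 + 0.005646 = 0.01573 K/W
Q = ΔT/ΣR = (886 °C − 21.9 °C)/0.01573 = 54900 W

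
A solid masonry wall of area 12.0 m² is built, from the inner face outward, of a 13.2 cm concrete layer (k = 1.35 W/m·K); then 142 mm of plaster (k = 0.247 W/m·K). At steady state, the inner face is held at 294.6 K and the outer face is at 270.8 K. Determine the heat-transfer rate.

Resistance network (inner→outer):
  R_concrete = L/(kA) = 0.132/(1.35·12.0) = 0.008148 K/W
  R_plaster = L/(kA) = 0.142/(0.247·12.0) = 0.04791 K/W
ΣR = 0.008148 + 0.04791 = 0.05606 K/W
Q = ΔT/ΣR = (294.6 K − 270.8 K)/0.05606 = 425 W

Q = 425 W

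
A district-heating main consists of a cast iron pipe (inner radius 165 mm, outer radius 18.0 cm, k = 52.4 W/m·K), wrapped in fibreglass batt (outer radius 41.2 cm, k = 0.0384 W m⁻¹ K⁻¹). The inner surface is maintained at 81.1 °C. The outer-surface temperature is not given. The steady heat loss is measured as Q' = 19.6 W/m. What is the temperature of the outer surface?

T_out = 13.8 °C

Sum the resistances:
  R'_cast iron = ln(0.180/0.165)/(2πk) = 0.08701/(2π·52.4) = 2.643×10^-4 m·K/W
  R'_fibreglass batt = ln(0.412/0.180)/(2πk) = 0.8281/(2π·0.0384) = 3.432 m·K/W
ΣR = 3.432 m·K/W
ΔT = Q'·ΣR = 19.6 × 3.432 = 67.27 K
Heat flows outward, so T_out = T_in − ΔT = 81.1 − 67.27 = 13.8 °C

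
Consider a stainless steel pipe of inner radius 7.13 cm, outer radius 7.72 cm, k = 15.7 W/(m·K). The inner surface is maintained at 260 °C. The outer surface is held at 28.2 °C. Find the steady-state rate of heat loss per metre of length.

Q' = 2πk·ΔT/ln(r₂/r₁) = 2π × 15.7 × 231.8 / ln(0.0772/0.0713) = 2.88×10^5 W/m

Q' = 2.88×10^5 W/m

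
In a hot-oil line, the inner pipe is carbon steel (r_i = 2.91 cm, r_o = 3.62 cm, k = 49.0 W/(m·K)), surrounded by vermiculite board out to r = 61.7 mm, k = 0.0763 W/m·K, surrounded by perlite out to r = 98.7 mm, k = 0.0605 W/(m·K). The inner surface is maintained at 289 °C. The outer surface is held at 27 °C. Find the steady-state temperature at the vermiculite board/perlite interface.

Series thermal resistances, inner to outer:
  R'_carbon steel = ln(0.0362/0.0291)/(2πk) = 0.2183/(2π·49.0) = 7.091×10^-4 m·K/W
  R'_vermiculite board = ln(0.0617/0.0362)/(2πk) = 0.5332/(2π·0.0763) = 1.112 m·K/W
  R'_perlite = ln(0.0987/0.0617)/(2πk) = 0.4698/(2π·0.0605) = 1.236 m·K/W
ΣR = 7.091×10^-4 + 1.112 + 1.236 = 2.349 m·K/W
Q' = ΔT/ΣR = (289 °C − 27 °C)/2.349 = 111.5 W/m
From the inner boundary to the vermiculite board/perlite interface, ΣR_partial = 1.113 m·K/W.
T_interface = T_in − Q'·ΣR_partial = 289 °C − (111.5)(1.113) = 165 °C

T = 165 °C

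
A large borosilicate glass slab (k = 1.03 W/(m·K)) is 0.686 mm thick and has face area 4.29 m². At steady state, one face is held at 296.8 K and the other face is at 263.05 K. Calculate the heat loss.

Q = 2.17×10^5 W

Q = kA·ΔT/L = 1.03 × 4.29 × |296.8 K − 263.05 K| / 6.86×10^-4 = 2.17×10^5 W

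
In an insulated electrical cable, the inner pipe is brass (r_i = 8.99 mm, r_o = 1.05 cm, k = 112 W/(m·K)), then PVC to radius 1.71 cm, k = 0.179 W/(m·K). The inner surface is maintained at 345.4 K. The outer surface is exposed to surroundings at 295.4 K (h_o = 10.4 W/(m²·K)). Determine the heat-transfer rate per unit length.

Q' = 37.6 W/m

Resistance network (inner→outer):
  R'_brass = ln(0.0105/0.00899)/(2πk) = 0.1553/(2π·112) = 2.206×10^-4 m·K/W
  R'_PVC = ln(0.0171/0.0105)/(2πk) = 0.4877/(2π·0.179) = 0.4336 m·K/W
  R'_conv,out = 1/(2πr h) = 1/(2π·0.0171·10.4) = 0.8949 m·K/W
ΣR = 2.206×10^-4 + 0.4336 + 0.8949 = 1.329 m·K/W
Q' = ΔT/ΣR = (345.4 K − 295.4 K)/1.329 = 37.6 W/m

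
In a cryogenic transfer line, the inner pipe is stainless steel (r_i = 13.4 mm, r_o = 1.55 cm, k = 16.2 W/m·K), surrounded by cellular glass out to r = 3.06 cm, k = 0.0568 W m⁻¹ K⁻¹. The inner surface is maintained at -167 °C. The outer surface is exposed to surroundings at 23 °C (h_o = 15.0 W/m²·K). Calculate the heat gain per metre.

Q' = 84.3 W/m

Treat each layer as a resistance in series:
  R'_stainless steel = ln(0.0155/0.0134)/(2πk) = 0.1456/(2π·16.2) = 0.001430 m·K/W
  R'_cellular glass = ln(0.0306/0.0155)/(2πk) = 0.6802/(2π·0.0568) = 1.906 m·K/W
  R'_conv,out = 1/(2πr h) = 1/(2π·0.0306·15.0) = 0.3467 m·K/W
ΣR = 0.001430 + 1.906 + 0.3467 = 2.254 m·K/W
Q' = ΔT/ΣR = (-167 °C − 23 °C)/2.254 = -84.3 W/m
(Negative Q' ⇒ heat flows inward; heat gain = 84.3 W/m.)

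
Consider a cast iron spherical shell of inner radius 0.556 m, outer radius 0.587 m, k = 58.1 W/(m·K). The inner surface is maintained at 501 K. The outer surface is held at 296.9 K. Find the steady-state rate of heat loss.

Q = 1570 kW

Q = 4πk·ΔT/(1/r₁ − 1/r₂) = 4π × 58.1 × 204.1 / (1/0.556 − 1/0.587) = 1.57×10^6 W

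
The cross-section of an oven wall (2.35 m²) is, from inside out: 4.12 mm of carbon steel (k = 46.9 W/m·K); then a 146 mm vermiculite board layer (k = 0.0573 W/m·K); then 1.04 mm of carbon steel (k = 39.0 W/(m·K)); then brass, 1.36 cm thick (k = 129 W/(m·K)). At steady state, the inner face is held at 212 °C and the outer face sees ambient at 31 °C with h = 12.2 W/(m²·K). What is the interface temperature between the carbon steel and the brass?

Series thermal resistances, inner to outer:
  R_carbon steel = L/(kA) = 0.00412/(46.9·2.35) = 3.738×10^-5 K/W
  R_vermiculite board = L/(kA) = 0.146/(0.0573·2.35) = 1.084 K/W
  R_carbon steel = L/(kA) = 0.00104/(39.0·2.35) = 1.135×10^-5 K/W
  R_brass = L/(kA) = 0.0136/(129·2.35) = 4.486×10^-5 K/W
  R_conv,out = 1/(hA) = 1/(12.2·2.35) = 0.03488 K/W
ΣR = 3.738×10^-5 + 1.084 + 1.135×10^-5 + 4.486×10^-5 + 0.03488 = 1.119 K/W
Q = ΔT/ΣR = (212 °C − 31 °C)/1.119 = 161.8 W
From the inner boundary to the carbon steel/brass interface, ΣR_partial = 1.084 K/W.
T_interface = T_in − Q·ΣR_partial = 212 °C − (161.8)(1.084) = 36.6 °C

T = 36.6 °C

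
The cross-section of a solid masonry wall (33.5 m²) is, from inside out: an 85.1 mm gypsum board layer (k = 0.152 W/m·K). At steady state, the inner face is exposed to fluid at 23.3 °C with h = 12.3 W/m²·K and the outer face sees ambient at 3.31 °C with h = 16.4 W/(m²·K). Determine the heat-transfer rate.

Series thermal resistances, inner to outer:
  R_conv,in = 1/(hA) = 1/(12.3·33.5) = 0.002427 K/W
  R_gypsum board = L/(kA) = 0.0851/(0.152·33.5) = 0.01671 K/W
  R_conv,out = 1/(hA) = 1/(16.4·33.5) = 0.001820 K/W
ΣR = 0.002427 + 0.01671 + 0.001820 = 0.02096 K/W
Q = ΔT/ΣR = (23.3 °C − 3.31 °C)/0.02096 = 954 W

Q = 954 W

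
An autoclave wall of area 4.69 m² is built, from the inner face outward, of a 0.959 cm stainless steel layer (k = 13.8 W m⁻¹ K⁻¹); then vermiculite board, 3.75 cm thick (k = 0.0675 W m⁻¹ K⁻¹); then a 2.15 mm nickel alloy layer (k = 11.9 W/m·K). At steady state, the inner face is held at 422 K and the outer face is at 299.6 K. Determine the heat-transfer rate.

Q = 1030 W

Series thermal resistances, inner to outer:
  R_stainless steel = L/(kA) = 0.00959/(13.8·4.69) = 1.482×10^-4 K/W
  R_vermiculite board = L/(kA) = 0.0375/(0.0675·4.69) = 0.1185 K/W
  R_nickel alloy = L/(kA) = 0.00215/(11.9·4.69) = 3.852×10^-5 K/W
ΣR = 1.482×10^-4 + 0.1185 + 3.852×10^-5 = 0.1187 K/W
Q = ΔT/ΣR = (422 K − 299.6 K)/0.1187 = 1030 W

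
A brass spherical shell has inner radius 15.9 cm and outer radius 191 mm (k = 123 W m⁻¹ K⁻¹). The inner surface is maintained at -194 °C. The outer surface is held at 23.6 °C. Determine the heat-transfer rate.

Q = 319 kW

Q = 4πk·ΔT/(1/r₁ − 1/r₂) = 4π × 123 × 217.6 / (1/0.159 − 1/0.191) = 3.19×10^5 W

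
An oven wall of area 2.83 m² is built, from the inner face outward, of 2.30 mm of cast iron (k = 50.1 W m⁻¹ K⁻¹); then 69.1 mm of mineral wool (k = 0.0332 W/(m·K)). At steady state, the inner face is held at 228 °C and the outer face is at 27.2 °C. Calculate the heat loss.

Resistance network (inner→outer):
  R_cast iron = L/(kA) = 0.00230/(50.1·2.83) = 1.622×10^-5 K/W
  R_mineral wool = L/(kA) = 0.0691/(0.0332·2.83) = 0.7355 K/W
ΣR = 1.622×10^-5 + 0.7355 = 0.7355 K/W
Q = ΔT/ΣR = (228 °C − 27.2 °C)/0.7355 = 273 W

Q = 273 W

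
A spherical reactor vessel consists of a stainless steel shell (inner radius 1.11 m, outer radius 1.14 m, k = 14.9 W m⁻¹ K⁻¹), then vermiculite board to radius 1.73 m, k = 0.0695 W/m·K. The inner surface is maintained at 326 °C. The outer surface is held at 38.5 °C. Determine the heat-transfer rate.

Treat each layer as a resistance in series:
  R_stainless steel = (1/1.11 − 1/1.14)/(4πk) = 0.02371/(4π·14.9) = 1.266×10^-4 K/W
  R_vermiculite board = (1/1.14 − 1/1.73)/(4πk) = 0.2992/(4π·0.0695) = 0.3425 K/W
ΣR = 1.266×10^-4 + 0.3425 = 0.3426 K/W
Q = ΔT/ΣR = (326 °C − 38.5 °C)/0.3426 = 839 W

Q = 839 W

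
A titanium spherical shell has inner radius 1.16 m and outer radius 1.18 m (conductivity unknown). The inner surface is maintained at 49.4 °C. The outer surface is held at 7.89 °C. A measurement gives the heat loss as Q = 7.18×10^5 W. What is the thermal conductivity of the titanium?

ΣR = ΔT/Q = |49.4 − 7.89|/7.18×10^5 = 5.781×10^-5 K/W
(1/r₁−1/r₂)/(4πk) = 5.781×10^-5 ⇒ k = 0.01461/(4π·5.781×10^-5) = 20.1 W/m·K

k = 20.1 W/m·K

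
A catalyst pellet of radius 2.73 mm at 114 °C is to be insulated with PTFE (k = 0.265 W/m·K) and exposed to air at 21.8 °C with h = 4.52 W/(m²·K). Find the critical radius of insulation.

r_cr = 11.7 cm

For a sphere, r_cr = 2k_ins/h = 2·0.265/4.52 = 0.117 m = 11.7 cm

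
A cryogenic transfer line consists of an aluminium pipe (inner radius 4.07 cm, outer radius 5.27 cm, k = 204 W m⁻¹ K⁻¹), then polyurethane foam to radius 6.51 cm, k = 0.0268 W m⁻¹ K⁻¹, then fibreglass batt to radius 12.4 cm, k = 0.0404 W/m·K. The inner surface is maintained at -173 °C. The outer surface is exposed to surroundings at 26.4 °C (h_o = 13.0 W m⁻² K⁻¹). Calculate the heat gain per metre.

Q' = 51.2 W/m

Treat each layer as a resistance in series:
  R'_aluminium = ln(0.0527/0.0407)/(2πk) = 0.2584/(2π·204) = 2.016×10^-4 m·K/W
  R'_polyurethane foam = ln(0.0651/0.0527)/(2πk) = 0.2113/(2π·0.0268) = 1.255 m·K/W
  R'_fibreglass batt = ln(0.124/0.0651)/(2πk) = 0.6444/(2π·0.0404) = 2.538 m·K/W
  R'_conv,out = 1/(2πr h) = 1/(2π·0.124·13.0) = 0.09873 m·K/W
ΣR = 2.016×10^-4 + 1.255 + 2.538 + 0.09873 = 3.892 m·K/W
Q' = ΔT/ΣR = (-173 °C − 26.4 °C)/3.892 = -51.2 W/m
(Negative Q' ⇒ heat flows inward; heat gain = 51.2 W/m.)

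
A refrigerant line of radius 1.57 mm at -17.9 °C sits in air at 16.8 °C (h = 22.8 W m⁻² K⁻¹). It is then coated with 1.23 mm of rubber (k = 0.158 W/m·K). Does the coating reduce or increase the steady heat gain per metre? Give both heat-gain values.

Critical radius for a cylinder: r_cr = k/h = 0.00693 m = 0.693 cm.
Outer radius after coating: r₂ = 0.00157 + 0.00123 = 0.00280 m.
Since r₁ < r_cr and r₂ ≤ r_cr, the coating moves toward the maximum at r_cr — heat gain rises.
Bare: R = 1/(2πr₁h) = 4.446 m·K/W; Q = 34.7/4.446 = 7.80 W/m.
Coated: R = R_cond + R_conv = 3.076 m·K/W; Q = 34.7/3.076 = 11.3 W/m.

increases: 7.80 → 11.3 W/m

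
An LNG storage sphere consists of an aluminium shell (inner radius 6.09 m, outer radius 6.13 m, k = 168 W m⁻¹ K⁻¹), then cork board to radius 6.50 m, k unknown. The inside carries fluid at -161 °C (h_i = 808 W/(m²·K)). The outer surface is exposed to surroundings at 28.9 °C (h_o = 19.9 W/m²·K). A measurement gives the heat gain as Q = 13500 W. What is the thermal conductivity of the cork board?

k = 0.0529 W/m·K

ΣR = ΔT/Q = |-161 − 28.9|/13500 = 0.01407 K/W
Known resistances:
  R_conv,in = 1/(4πr²h) = 1/(4π·6.09²·808) = 2.655×10^-6 K/W
  R_aluminium = (1/6.09 − 1/6.13)/(4πk) = 0.001071/(4π·168) = 5.075×10^-7 K/W
  R_conv,out = 1/(4πr²h) = 1/(4π·6.50²·19.9) = 9.465×10^-5 K/W
R_cork board = ΣR − ΣR_known = 0.01407 − 9.781×10^-5 = 0.01397 K/W
(1/r₁−1/r₂)/(4πk) = 0.01397 ⇒ k = 0.009286/(4π·0.01397) = 0.0529 W/m·K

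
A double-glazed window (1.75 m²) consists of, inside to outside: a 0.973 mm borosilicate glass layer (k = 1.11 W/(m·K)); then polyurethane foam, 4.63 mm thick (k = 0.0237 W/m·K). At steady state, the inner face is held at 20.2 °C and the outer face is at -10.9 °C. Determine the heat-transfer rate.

Series thermal resistances, inner to outer:
  R_borosilicate glass = L/(kA) = 9.73×10^-4/(1.11·1.75) = 5.009×10^-4 K/W
  R_polyurethane foam = L/(kA) = 0.00463/(0.0237·1.75) = 0.1116 K/W
ΣR = 5.009×10^-4 + 0.1116 = 0.1121 K/W
Q = ΔT/ΣR = (20.2 °C − -10.9 °C)/0.1121 = 277 W

Q = 277 W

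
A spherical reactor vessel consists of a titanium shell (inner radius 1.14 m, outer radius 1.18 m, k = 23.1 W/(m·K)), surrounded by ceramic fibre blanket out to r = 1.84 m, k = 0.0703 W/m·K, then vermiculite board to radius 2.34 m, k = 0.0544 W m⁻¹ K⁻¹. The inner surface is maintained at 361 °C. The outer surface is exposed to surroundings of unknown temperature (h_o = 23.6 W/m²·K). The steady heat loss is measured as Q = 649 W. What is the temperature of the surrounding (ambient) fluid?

T_out = 27.0 °C

Series resistances:
  R_titanium = (1/1.14 − 1/1.18)/(4πk) = 0.02974/(4π·23.1) = 1.024×10^-4 K/W
  R_ceramic fibre blanket = (1/1.18 − 1/1.84)/(4πk) = 0.3040/(4π·0.0703) = 0.3441 K/W
  R_vermiculite board = (1/1.84 − 1/2.34)/(4πk) = 0.1161/(4π·0.0544) = 0.1699 K/W
  R_conv,out = 1/(4πr²h) = 1/(4π·2.34²·23.6) = 6.158×10^-4 K/W
ΣR = 0.5147 K/W
ΔT = Q·ΣR = 649 × 0.5147 = 334.0 K
Heat flows outward, so T_out = T_in − ΔT = 361 − 334.0 = 27.0 °C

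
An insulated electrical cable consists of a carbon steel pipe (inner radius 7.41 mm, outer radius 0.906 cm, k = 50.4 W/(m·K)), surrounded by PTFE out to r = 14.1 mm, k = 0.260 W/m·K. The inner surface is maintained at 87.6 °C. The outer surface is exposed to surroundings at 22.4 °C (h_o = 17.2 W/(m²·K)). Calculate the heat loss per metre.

Q' = 70.3 W/m

Treat each layer as a resistance in series:
  R'_carbon steel = ln(0.00906/0.00741)/(2πk) = 0.2010/(2π·50.4) = 6.348×10^-4 m·K/W
  R'_PTFE = ln(0.0141/0.00906)/(2πk) = 0.4423/(2π·0.260) = 0.2708 m·K/W
  R'_conv,out = 1/(2πr h) = 1/(2π·0.0141·17.2) = 0.6563 m·K/W
ΣR = 6.348×10^-4 + 0.2708 + 0.6563 = 0.9277 m·K/W
Q' = ΔT/ΣR = (87.6 °C − 22.4 °C)/0.9277 = 70.3 W/m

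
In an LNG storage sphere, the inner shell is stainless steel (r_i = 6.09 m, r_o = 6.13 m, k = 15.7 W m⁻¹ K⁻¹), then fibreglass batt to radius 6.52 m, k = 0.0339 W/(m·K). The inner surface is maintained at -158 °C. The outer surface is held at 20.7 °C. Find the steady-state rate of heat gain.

Treat each layer as a resistance in series:
  R_stainless steel = (1/6.09 − 1/6.13)/(4πk) = 0.001071/(4π·15.7) = 5.431×10^-6 K/W
  R_fibreglass batt = (1/6.13 − 1/6.52)/(4πk) = 0.009758/(4π·0.0339) = 0.02291 K/W
ΣR = 5.431×10^-6 + 0.02291 = 0.02292 K/W
Q = ΔT/ΣR = (-158 °C − 20.7 °C)/0.02292 = -7800 W
(Negative Q ⇒ heat flows inward; heat gain = 7800 W.)

Q = 7.80 kW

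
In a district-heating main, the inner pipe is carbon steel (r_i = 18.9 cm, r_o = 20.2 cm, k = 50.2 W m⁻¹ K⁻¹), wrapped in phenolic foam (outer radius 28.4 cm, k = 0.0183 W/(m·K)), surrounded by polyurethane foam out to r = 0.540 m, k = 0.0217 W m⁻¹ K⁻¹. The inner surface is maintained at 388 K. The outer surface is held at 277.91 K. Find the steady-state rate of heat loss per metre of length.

Series thermal resistances, inner to outer:
  R'_carbon steel = ln(0.202/0.189)/(2πk) = 0.06652/(2π·50.2) = 2.109×10^-4 m·K/W
  R'_phenolic foam = ln(0.284/0.202)/(2πk) = 0.3407/(2π·0.0183) = 2.963 m·K/W
  R'_polyurethane foam = ln(0.540/0.284)/(2πk) = 0.6426/(2π·0.0217) = 4.713 m·K/W
ΣR = 2.109×10^-4 + 2.963 + 4.713 = 7.676 m·K/W
Q' = ΔT/ΣR = (388 K − 277.91 K)/7.676 = 14.3 W/m

Q' = 14.3 W/m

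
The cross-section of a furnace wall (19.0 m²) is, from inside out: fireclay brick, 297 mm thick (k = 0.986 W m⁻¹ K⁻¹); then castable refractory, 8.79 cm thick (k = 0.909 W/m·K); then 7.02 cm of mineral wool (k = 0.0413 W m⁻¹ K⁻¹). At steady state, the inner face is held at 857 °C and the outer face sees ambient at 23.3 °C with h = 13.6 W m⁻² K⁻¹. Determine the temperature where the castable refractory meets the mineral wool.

T = 704 °C

Resistance network (inner→outer):
  R_fireclay brick = L/(kA) = 0.297/(0.986·19.0) = 0.01585 K/W
  R_castable refractory = L/(kA) = 0.0879/(0.909·19.0) = 0.005089 K/W
  R_mineral wool = L/(kA) = 0.0702/(0.0413·19.0) = 0.08946 K/W
  R_conv,out = 1/(hA) = 1/(13.6·19.0) = 0.003870 K/W
ΣR = 0.01585 + 0.005089 + 0.08946 + 0.003870 = 0.1143 K/W
Q = ΔT/ΣR = (857 °C − 23.3 °C)/0.1143 = 7294 W
From the inner boundary to the castable refractory/mineral wool interface, ΣR_partial = 0.02094 K/W.
T_interface = T_in − Q·ΣR_partial = 857 °C − (7294)(0.02094) = 704 °C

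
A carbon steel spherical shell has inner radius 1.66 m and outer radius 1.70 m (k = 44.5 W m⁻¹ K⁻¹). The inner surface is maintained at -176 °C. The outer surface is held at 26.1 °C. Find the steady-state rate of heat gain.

Q = 4πk·ΔT/(1/r₁ − 1/r₂) = 4π × 44.5 × 202.1 / (1/1.66 − 1/1.70) = 7.97×10^6 W

Q = 7970 kW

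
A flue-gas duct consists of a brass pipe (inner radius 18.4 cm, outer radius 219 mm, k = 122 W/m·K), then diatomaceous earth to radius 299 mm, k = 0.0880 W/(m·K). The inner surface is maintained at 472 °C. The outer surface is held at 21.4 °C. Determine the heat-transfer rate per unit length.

Resistance network (inner→outer):
  R'_brass = ln(0.219/0.184)/(2πk) = 0.1741/(2π·122) = 2.272×10^-4 m·K/W
  R'_diatomaceous earth = ln(0.299/0.219)/(2πk) = 0.3114/(2π·0.0880) = 0.5631 m·K/W
ΣR = 2.272×10^-4 + 0.5631 = 0.5633 m·K/W
Q' = ΔT/ΣR = (472 °C − 21.4 °C)/0.5633 = 800 W/m

Q' = 800 W/m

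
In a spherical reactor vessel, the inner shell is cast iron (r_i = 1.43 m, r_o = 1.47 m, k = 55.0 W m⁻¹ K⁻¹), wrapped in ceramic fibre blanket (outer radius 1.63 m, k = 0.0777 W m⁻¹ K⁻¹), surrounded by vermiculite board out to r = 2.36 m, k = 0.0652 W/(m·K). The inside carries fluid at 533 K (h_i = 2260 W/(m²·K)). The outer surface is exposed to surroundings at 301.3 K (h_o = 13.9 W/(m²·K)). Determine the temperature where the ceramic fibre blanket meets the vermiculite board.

Treat each layer as a resistance in series:
  R_conv,in = 1/(4πr²h) = 1/(4π·1.43²·2260) = 1.722×10^-5 K/W
  R_cast iron = (1/1.43 − 1/1.47)/(4πk) = 0.01903/(4π·55.0) = 2.753×10^-5 K/W
  R_ceramic fibre blanket = (1/1.47 − 1/1.63)/(4πk) = 0.06678/(4π·0.0777) = 0.06839 K/W
  R_vermiculite board = (1/1.63 − 1/2.36)/(4πk) = 0.1898/(4π·0.0652) = 0.2316 K/W
  R_conv,out = 1/(4πr²h) = 1/(4π·2.36²·13.9) = 0.001028 K/W
ΣR = 1.722×10^-5 + 2.753×10^-5 + 0.06839 + 0.2316 + 0.001028 = 0.3011 K/W
Q = ΔT/ΣR = (533 K − 301.3 K)/0.3011 = 769.5 W
From the inner boundary to the ceramic fibre blanket/vermiculite board interface, ΣR_partial = 0.06843 K/W.
T_interface = T_in − Q·ΣR_partial = 533 K − (769.5)(0.06843) = 480 K

T = 480 K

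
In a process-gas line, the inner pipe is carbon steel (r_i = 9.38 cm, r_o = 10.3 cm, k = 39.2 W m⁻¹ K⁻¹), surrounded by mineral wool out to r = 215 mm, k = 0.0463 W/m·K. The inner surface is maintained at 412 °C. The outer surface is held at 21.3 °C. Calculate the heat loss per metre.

Q' = 154 W/m

Resistance network (inner→outer):
  R'_carbon steel = ln(0.103/0.0938)/(2πk) = 0.09356/(2π·39.2) = 3.799×10^-4 m·K/W
  R'_mineral wool = ln(0.215/0.103)/(2πk) = 0.7359/(2π·0.0463) = 2.530 m·K/W
ΣR = 3.799×10^-4 + 2.530 = 2.530 m·K/W
Q' = ΔT/ΣR = (412 °C − 21.3 °C)/2.530 = 154 W/m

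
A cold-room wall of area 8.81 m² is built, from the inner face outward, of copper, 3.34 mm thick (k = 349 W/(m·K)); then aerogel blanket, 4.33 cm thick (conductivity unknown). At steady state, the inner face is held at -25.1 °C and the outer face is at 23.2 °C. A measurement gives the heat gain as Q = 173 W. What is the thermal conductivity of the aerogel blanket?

k = 0.0176 W/m·K

ΣR = ΔT/Q = |-25.1 − 23.2|/173 = 0.2792 K/W
Known resistances:
  R_copper = L/(kA) = 0.00334/(349·8.81) = 1.086×10^-6 K/W
R_aerogel blanket = ΣR − ΣR_known = 0.2792 − 1.086×10^-6 = 0.2792 K/W
L/(kA) = 0.2792 ⇒ k = 0.0433/(0.2792·8.81) = 0.0176 W/m·K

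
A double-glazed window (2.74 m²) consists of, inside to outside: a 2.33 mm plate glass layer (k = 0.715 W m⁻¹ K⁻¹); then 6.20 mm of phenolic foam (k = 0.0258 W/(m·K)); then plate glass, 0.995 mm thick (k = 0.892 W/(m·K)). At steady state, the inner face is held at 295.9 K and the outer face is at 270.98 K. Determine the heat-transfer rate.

Q = 279 W

Treat each layer as a resistance in series:
  R_plate glass = L/(kA) = 0.00233/(0.715·2.74) = 0.001189 K/W
  R_phenolic foam = L/(kA) = 0.00620/(0.0258·2.74) = 0.08770 K/W
  R_plate glass = L/(kA) = 9.95×10^-4/(0.892·2.74) = 4.071×10^-4 K/W
ΣR = 0.001189 + 0.08770 + 4.071×10^-4 = 0.08930 K/W
Q = ΔT/ΣR = (295.9 K − 270.98 K)/0.08930 = 279 W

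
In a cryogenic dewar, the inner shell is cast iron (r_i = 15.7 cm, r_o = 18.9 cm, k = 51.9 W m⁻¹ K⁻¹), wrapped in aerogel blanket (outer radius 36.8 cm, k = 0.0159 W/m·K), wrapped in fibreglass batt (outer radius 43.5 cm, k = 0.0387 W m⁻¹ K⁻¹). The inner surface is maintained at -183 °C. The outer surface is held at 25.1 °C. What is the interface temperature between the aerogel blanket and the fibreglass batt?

T = 12.1 °C

Treat each layer as a resistance in series:
  R_cast iron = (1/0.157 − 1/0.189)/(4πk) = 1.078/(4π·51.9) = 0.001654 K/W
  R_aerogel blanket = (1/0.189 − 1/0.368)/(4πk) = 2.574/(4π·0.0159) = 12.88 K/W
  R_fibreglass batt = (1/0.368 − 1/0.435)/(4πk) = 0.4185/(4π·0.0387) = 0.8606 K/W
ΣR = 0.001654 + 12.88 + 0.8606 = 13.74 K/W
Q = ΔT/ΣR = (-183 °C − 25.1 °C)/13.74 = -15.15 W
From the inner boundary to the aerogel blanket/fibreglass batt interface, ΣR_partial = 12.88 K/W.
T_interface = T_in − Q·ΣR_partial = -183 °C − (-15.15)(12.88) = 12.1 °C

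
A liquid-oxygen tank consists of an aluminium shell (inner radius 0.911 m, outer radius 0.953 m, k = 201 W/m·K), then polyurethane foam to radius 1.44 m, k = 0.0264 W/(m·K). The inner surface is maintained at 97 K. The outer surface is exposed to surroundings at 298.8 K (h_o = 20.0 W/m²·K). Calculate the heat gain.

Resistance network (inner→outer):
  R_aluminium = (1/0.911 − 1/0.953)/(4πk) = 0.04838/(4π·201) = 1.915×10^-5 K/W
  R_polyurethane foam = (1/0.953 − 1/1.44)/(4πk) = 0.3549/(4π·0.0264) = 1.070 K/W
  R_conv,out = 1/(4πr²h) = 1/(4π·1.44²·20.0) = 0.001919 K/W
ΣR = 1.915×10^-5 + 1.070 + 0.001919 = 1.072 K/W
Q = ΔT/ΣR = (97 K − 298.8 K)/1.072 = -188 W
(Negative Q ⇒ heat flows inward; heat gain = 188 W.)

Q = 188 W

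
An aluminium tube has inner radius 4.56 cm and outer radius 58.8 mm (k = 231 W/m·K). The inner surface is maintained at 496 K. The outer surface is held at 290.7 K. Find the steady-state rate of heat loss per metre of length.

Q' = 1.17×10^6 W/m

Q' = 2πk·ΔT/ln(r₂/r₁) = 2π × 231 × 205.3 / ln(0.0588/0.0456) = 1.17×10^6 W/m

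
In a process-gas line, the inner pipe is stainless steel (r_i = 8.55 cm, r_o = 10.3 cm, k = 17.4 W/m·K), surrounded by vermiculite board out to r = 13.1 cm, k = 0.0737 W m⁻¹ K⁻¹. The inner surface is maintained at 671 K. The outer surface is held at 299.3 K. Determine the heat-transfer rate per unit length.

Q' = 713 W/m

Series thermal resistances, inner to outer:
  R'_stainless steel = ln(0.103/0.0855)/(2πk) = 0.1862/(2π·17.4) = 0.001703 m·K/W
  R'_vermiculite board = ln(0.131/0.103)/(2πk) = 0.2405/(2π·0.0737) = 0.5193 m·K/W
ΣR = 0.001703 + 0.5193 = 0.5210 m·K/W
Q' = ΔT/ΣR = (671 K − 299.3 K)/0.5210 = 713 W/m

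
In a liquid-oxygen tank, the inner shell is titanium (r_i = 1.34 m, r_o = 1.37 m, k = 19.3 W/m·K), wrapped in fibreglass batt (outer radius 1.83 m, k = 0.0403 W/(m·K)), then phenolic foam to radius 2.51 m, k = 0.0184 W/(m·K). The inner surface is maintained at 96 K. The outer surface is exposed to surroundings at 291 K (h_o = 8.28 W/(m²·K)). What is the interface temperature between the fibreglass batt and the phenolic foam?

Treat each layer as a resistance in series:
  R_titanium = (1/1.34 − 1/1.37)/(4πk) = 0.01634/(4π·19.3) = 6.738×10^-5 K/W
  R_fibreglass batt = (1/1.37 − 1/1.83)/(4πk) = 0.1835/(4π·0.0403) = 0.3623 K/W
  R_phenolic foam = (1/1.83 − 1/2.51)/(4πk) = 0.1480/(4π·0.0184) = 0.6403 K/W
  R_conv,out = 1/(4πr²h) = 1/(4π·2.51²·8.28) = 0.001526 K/W
ΣR = 6.738×10^-5 + 0.3623 + 0.6403 + 0.001526 = 1.004 K/W
Q = ΔT/ΣR = (96 K − 291 K)/1.004 = -194.2 W
From the inner boundary to the fibreglass batt/phenolic foam interface, ΣR_partial = 0.3624 K/W.
T_interface = T_in − Q·ΣR_partial = 96 K − (-194.2)(0.3624) = 166 K

T = 166 K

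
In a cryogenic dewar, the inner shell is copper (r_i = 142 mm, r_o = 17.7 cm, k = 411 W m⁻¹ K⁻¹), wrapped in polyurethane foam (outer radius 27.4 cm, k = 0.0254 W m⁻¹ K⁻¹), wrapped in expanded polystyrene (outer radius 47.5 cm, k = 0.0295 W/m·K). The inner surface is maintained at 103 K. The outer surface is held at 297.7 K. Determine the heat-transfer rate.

Q = 18.7 W

Treat each layer as a resistance in series:
  R_copper = (1/0.142 − 1/0.177)/(4πk) = 1.393/(4π·411) = 2.696×10^-4 K/W
  R_polyurethane foam = (1/0.177 − 1/0.274)/(4πk) = 2.000/(4π·0.0254) = 6.266 K/W
  R_expanded polystyrene = (1/0.274 − 1/0.475)/(4πk) = 1.544/(4π·0.0295) = 4.166 K/W
ΣR = 2.696×10^-4 + 6.266 + 4.166 = 10.43 K/W
Q = ΔT/ΣR = (103 K − 297.7 K)/10.43 = -18.7 W
(Negative Q ⇒ heat flows inward; heat gain = 18.7 W.)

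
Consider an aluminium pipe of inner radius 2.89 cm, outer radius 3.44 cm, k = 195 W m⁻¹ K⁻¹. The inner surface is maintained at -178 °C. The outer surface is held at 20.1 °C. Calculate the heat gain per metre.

Q' = 1390 kW/m

Q' = 2πk·ΔT/ln(r₂/r₁) = 2π × 195 × 198.1 / ln(0.0344/0.0289) = 1.39×10^6 W/m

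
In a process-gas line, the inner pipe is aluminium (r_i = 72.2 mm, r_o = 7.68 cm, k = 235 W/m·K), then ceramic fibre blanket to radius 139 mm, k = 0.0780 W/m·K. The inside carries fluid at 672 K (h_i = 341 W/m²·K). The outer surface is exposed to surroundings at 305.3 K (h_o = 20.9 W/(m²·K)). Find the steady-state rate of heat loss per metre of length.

Q' = 288 W/m

Series thermal resistances, inner to outer:
  R'_conv,in = 1/(2πr h) = 1/(2π·0.0722·341) = 0.006464 m·K/W
  R'_aluminium = ln(0.0768/0.0722)/(2πk) = 0.06176/(2π·235) = 4.183×10^-5 m·K/W
  R'_ceramic fibre blanket = ln(0.139/0.0768)/(2πk) = 0.5933/(2π·0.0780) = 1.211 m·K/W
  R'_conv,out = 1/(2πr h) = 1/(2π·0.139·20.9) = 0.05478 m·K/W
ΣR = 0.006464 + 4.183×10^-5 + 1.211 + 0.05478 = 1.272 m·K/W
Q' = ΔT/ΣR = (672 K − 305.3 K)/1.272 = 288 W/m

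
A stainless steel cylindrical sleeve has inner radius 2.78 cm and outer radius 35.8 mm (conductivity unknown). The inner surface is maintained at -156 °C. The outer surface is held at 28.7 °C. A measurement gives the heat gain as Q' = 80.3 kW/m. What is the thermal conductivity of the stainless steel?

ΣR = ΔT/Q' = |-156 − 28.7|/80300 = 0.002300 m·K/W
ln(r₂/r₁)/(2πk) = 0.002300 ⇒ k = 0.2529/(2π·0.002300) = 17.5 W/m·K

k = 17.5 W/m·K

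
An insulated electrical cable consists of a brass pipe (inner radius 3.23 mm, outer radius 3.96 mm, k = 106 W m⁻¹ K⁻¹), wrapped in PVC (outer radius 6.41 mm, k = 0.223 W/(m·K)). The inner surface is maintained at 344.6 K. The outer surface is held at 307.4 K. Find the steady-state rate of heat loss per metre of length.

Q' = 108 W/m

Treat each layer as a resistance in series:
  R'_brass = ln(0.00396/0.00323)/(2πk) = 0.2038/(2π·106) = 3.059×10^-4 m·K/W
  R'_PVC = ln(0.00641/0.00396)/(2πk) = 0.4816/(2π·0.223) = 0.3437 m·K/W
ΣR = 3.059×10^-4 + 0.3437 = 0.3440 m·K/W
Q' = ΔT/ΣR = (344.6 K − 307.4 K)/0.3440 = 108 W/m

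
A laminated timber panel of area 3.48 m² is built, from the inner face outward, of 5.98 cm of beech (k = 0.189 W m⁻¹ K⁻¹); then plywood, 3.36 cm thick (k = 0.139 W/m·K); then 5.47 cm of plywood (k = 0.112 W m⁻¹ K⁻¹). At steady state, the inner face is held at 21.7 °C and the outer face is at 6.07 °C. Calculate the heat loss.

Q = 52.0 W

Series thermal resistances, inner to outer:
  R_beech = L/(kA) = 0.0598/(0.189·3.48) = 0.09092 K/W
  R_plywood = L/(kA) = 0.0336/(0.139·3.48) = 0.06946 K/W
  R_plywood = L/(kA) = 0.0547/(0.112·3.48) = 0.1403 K/W
ΣR = 0.09092 + 0.06946 + 0.1403 = 0.3007 K/W
Q = ΔT/ΣR = (21.7 °C − 6.07 °C)/0.3007 = 52.0 W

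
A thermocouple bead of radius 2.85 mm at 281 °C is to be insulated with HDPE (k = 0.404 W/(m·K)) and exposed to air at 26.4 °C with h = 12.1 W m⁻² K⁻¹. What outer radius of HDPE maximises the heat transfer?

r_cr = 6.68 cm

For a sphere, r_cr = 2k_ins/h = 2·0.404/12.1 = 0.0668 m = 6.68 cm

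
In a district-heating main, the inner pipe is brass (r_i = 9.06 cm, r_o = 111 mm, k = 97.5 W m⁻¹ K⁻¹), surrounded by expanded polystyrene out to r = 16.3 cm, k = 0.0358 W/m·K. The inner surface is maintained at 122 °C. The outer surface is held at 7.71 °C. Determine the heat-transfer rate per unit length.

Q' = 66.9 W/m

Resistance network (inner→outer):
  R'_brass = ln(0.111/0.0906)/(2πk) = 0.2031/(2π·97.5) = 3.315×10^-4 m·K/W
  R'_expanded polystyrene = ln(0.163/0.111)/(2πk) = 0.3842/(2π·0.0358) = 1.708 m·K/W
ΣR = 3.315×10^-4 + 1.708 = 1.708 m·K/W
Q' = ΔT/ΣR = (122 °C − 7.71 °C)/1.708 = 66.9 W/m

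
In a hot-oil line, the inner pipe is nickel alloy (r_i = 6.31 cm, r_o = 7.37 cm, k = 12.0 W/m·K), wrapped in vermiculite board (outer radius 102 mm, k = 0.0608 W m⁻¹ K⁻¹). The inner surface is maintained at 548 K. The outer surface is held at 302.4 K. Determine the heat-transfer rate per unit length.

Treat each layer as a resistance in series:
  R'_nickel alloy = ln(0.0737/0.0631)/(2πk) = 0.1553/(2π·12.0) = 0.002059 m·K/W
  R'_vermiculite board = ln(0.102/0.0737)/(2πk) = 0.3250/(2π·0.0608) = 0.8507 m·K/W
ΣR = 0.002059 + 0.8507 = 0.8528 m·K/W
Q' = ΔT/ΣR = (548 K − 302.4 K)/0.8528 = 288 W/m

Q' = 288 W/m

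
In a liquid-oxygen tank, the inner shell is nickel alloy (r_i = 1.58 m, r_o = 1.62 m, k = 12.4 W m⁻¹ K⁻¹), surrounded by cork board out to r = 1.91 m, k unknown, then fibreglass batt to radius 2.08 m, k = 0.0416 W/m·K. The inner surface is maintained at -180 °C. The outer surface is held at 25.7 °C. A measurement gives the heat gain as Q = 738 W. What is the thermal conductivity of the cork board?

k = 0.0379 W/m·K

ΣR = ΔT/Q = |-180 − 25.7|/738 = 0.2787 K/W
Known resistances:
  R_nickel alloy = (1/1.58 − 1/1.62)/(4πk) = 0.01563/(4π·12.4) = 1.003×10^-4 K/W
  R_fibreglass batt = (1/1.91 − 1/2.08)/(4πk) = 0.04279/(4π·0.0416) = 0.08186 K/W
R_cork board = ΣR − ΣR_known = 0.2787 − 0.08196 = 0.1967 K/W
(1/r₁−1/r₂)/(4πk) = 0.1967 ⇒ k = 0.09372/(4π·0.1967) = 0.0379 W/m·K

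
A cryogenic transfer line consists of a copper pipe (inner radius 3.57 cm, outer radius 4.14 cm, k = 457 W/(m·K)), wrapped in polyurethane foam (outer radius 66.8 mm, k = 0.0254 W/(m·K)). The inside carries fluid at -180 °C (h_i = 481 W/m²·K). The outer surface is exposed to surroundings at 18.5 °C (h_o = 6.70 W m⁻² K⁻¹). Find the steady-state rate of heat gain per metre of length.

Series thermal resistances, inner to outer:
  R'_conv,in = 1/(2πr h) = 1/(2π·0.0357·481) = 0.009268 m·K/W
  R'_copper = ln(0.0414/0.0357)/(2πk) = 0.1481/(2π·457) = 5.159×10^-5 m·K/W
  R'_polyurethane foam = ln(0.0668/0.0414)/(2πk) = 0.4784/(2π·0.0254) = 2.998 m·K/W
  R'_conv,out = 1/(2πr h) = 1/(2π·0.0668·6.70) = 0.3556 m·K/W
ΣR = 0.009268 + 5.159×10^-5 + 2.998 + 0.3556 = 3.363 m·K/W
Q' = ΔT/ΣR = (-180 °C − 18.5 °C)/3.363 = -59.0 W/m
(Negative Q' ⇒ heat flows inward; heat gain = 59.0 W/m.)

Q' = 59.0 W/m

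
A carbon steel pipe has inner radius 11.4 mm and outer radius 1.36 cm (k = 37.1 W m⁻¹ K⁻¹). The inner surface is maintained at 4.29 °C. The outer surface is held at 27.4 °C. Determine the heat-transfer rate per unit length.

Q' = 2πk·ΔT/ln(r₂/r₁) = 2π × 37.1 × 23.11 / ln(0.0136/0.0114) = 30500 W/m

Q' = 30.5 kW/m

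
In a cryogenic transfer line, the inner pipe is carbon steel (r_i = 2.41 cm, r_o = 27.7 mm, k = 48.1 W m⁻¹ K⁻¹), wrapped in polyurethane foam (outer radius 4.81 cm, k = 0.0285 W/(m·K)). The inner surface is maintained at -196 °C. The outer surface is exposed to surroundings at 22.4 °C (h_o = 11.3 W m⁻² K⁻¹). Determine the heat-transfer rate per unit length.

Q' = 64.7 W/m

Series thermal resistances, inner to outer:
  R'_carbon steel = ln(0.0277/0.0241)/(2πk) = 0.1392/(2π·48.1) = 4.607×10^-4 m·K/W
  R'_polyurethane foam = ln(0.0481/0.0277)/(2πk) = 0.5518/(2π·0.0285) = 3.082 m·K/W
  R'_conv,out = 1/(2πr h) = 1/(2π·0.0481·11.3) = 0.2928 m·K/W
ΣR = 4.607×10^-4 + 3.082 + 0.2928 = 3.375 m·K/W
Q' = ΔT/ΣR = (-196 °C − 22.4 °C)/3.375 = -64.7 W/m
(Negative Q' ⇒ heat flows inward; heat gain = 64.7 W/m.)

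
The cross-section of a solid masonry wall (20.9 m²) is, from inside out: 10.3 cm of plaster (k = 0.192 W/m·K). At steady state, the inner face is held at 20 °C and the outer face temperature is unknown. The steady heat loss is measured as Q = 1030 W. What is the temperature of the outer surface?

T_out = -6.44 °C

Sum the resistances:
  R_plaster = L/(kA) = 0.103/(0.192·20.9) = 0.02567 K/W
ΣR = 0.02567 K/W
ΔT = Q·ΣR = 1030 × 0.02567 = 26.44 K
Heat flows outward, so T_out = T_in − ΔT = 20 − 26.44 = -6.44 °C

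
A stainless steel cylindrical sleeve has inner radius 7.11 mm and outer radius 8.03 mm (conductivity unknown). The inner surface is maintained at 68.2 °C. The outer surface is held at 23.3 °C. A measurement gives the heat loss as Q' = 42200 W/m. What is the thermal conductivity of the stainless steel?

k = 18.2 W/m·K

ΣR = ΔT/Q' = |68.2 − 23.3|/42200 = 0.001064 m·K/W
ln(r₂/r₁)/(2πk) = 0.001064 ⇒ k = 0.1217/(2π·0.001064) = 18.2 W/m·K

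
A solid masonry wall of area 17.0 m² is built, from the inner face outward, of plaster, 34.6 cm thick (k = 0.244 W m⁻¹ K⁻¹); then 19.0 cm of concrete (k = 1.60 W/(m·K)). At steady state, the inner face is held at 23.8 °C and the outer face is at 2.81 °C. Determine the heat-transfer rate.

Treat each layer as a resistance in series:
  R_plaster = L/(kA) = 0.346/(0.244·17.0) = 0.08341 K/W
  R_concrete = L/(kA) = 0.190/(1.60·17.0) = 0.006985 K/W
ΣR = 0.08341 + 0.006985 = 0.09040 K/W
Q = ΔT/ΣR = (23.8 °C − 2.81 °C)/0.09040 = 232 W

Q = 232 W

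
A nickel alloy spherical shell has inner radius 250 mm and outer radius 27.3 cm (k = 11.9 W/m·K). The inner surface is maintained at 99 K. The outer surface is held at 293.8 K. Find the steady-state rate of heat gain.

Q = 4πk·ΔT/(1/r₁ − 1/r₂) = 4π × 11.9 × 194.8 / (1/0.250 − 1/0.273) = 86400 W

Q = 86.4 kW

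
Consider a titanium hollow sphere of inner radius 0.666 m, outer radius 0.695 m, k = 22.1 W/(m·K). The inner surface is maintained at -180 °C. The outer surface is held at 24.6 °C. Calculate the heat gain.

Q = 4πk·ΔT/(1/r₁ − 1/r₂) = 4π × 22.1 × 204.6 / (1/0.666 − 1/0.695) = 9.07×10^5 W

Q = 907 kW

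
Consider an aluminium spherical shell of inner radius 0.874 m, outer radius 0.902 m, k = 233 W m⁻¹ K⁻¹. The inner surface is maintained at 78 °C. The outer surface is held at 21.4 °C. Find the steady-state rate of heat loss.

Q = 4.67×10^6 W

Q = 4πk·ΔT/(1/r₁ − 1/r₂) = 4π × 233 × 56.6 / (1/0.874 − 1/0.902) = 4.67×10^6 W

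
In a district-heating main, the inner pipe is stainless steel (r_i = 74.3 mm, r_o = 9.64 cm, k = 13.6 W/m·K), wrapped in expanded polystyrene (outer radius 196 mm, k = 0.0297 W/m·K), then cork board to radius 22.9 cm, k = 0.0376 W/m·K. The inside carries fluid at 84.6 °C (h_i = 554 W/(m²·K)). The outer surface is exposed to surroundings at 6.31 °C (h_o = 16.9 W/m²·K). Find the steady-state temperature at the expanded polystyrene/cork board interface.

T = 18.5 °C

Series thermal resistances, inner to outer:
  R'_conv,in = 1/(2πr h) = 1/(2π·0.0743·554) = 0.003867 m·K/W
  R'_stainless steel = ln(0.0964/0.0743)/(2πk) = 0.2604/(2π·13.6) = 0.003047 m·K/W
  R'_expanded polystyrene = ln(0.196/0.0964)/(2πk) = 0.7096/(2π·0.0297) = 3.803 m·K/W
  R'_cork board = ln(0.229/0.196)/(2πk) = 0.1556/(2π·0.0376) = 0.6587 m·K/W
  R'_conv,out = 1/(2πr h) = 1/(2π·0.229·16.9) = 0.04112 m·K/W
ΣR = 0.003867 + 0.003047 + 3.803 + 0.6587 + 0.04112 = 4.510 m·K/W
Q' = ΔT/ΣR = (84.6 °C − 6.31 °C)/4.510 = 17.36 W/m
From the inner boundary to the expanded polystyrene/cork board interface, ΣR_partial = 3.810 m·K/W.
T_interface = T_in − Q'·ΣR_partial = 84.6 °C − (17.36)(3.810) = 18.5 °C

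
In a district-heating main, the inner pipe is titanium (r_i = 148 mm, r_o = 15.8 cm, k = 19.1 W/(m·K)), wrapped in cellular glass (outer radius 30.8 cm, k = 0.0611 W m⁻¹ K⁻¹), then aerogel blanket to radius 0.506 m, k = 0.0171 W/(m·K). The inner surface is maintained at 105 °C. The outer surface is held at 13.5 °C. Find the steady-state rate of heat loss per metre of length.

Q' = 14.4 W/m

Treat each layer as a resistance in series:
  R'_titanium = ln(0.158/0.148)/(2πk) = 0.06538/(2π·19.1) = 5.448×10^-4 m·K/W
  R'_cellular glass = ln(0.308/0.158)/(2πk) = 0.6675/(2π·0.0611) = 1.739 m·K/W
  R'_aerogel blanket = ln(0.506/0.308)/(2πk) = 0.4964/(2π·0.0171) = 4.620 m·K/W
ΣR = 5.448×10^-4 + 1.739 + 4.620 = 6.360 m·K/W
Q' = ΔT/ΣR = (105 °C − 13.5 °C)/6.360 = 14.4 W/m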